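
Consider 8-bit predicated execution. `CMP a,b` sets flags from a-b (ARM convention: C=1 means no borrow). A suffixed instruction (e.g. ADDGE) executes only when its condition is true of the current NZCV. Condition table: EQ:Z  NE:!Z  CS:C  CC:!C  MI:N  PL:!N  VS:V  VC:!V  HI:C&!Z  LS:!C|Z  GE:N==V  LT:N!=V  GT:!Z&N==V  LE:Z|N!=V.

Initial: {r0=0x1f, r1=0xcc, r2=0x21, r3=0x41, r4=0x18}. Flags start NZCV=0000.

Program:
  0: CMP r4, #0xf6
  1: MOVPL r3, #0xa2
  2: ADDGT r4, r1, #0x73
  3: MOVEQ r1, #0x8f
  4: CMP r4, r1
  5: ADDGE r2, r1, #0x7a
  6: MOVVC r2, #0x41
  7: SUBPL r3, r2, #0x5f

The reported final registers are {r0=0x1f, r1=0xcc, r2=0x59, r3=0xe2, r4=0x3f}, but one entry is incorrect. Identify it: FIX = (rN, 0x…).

FIX = (r2, 0x41)

0: ✓ CMP  NZCV=0000
1: ✓ MOVPL  r3←0xa2
2: ✓ ADDGT  r4←0x3f
3: · MOVEQ
4: ✓ CMP  NZCV=0000
5: ✓ ADDGE  r2←0x46
6: ✓ MOVVC  r2←0x41
7: ✓ SUBPL  r3←0xe2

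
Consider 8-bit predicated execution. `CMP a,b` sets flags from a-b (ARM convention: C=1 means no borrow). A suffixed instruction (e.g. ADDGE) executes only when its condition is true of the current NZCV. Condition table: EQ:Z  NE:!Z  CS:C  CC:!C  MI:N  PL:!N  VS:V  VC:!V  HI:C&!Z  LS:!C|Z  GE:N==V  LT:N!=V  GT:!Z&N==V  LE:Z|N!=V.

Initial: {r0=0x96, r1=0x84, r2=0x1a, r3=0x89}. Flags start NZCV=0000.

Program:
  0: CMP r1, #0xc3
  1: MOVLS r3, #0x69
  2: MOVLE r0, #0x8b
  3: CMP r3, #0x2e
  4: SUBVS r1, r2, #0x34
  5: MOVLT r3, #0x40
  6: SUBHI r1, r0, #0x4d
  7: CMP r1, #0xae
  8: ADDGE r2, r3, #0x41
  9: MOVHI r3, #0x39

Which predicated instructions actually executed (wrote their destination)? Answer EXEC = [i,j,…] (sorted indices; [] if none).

0: ✓ CMP  NZCV=1000
1: ✓ MOVLS  r3←0x69
2: ✓ MOVLE  r0←0x8b
3: ✓ CMP  NZCV=0010
4: · SUBVS
5: · MOVLT
6: ✓ SUBHI  r1←0x3e
7: ✓ CMP  NZCV=1001
8: ✓ ADDGE  r2←0xaa
9: · MOVHI

EXEC = [1,2,6,8]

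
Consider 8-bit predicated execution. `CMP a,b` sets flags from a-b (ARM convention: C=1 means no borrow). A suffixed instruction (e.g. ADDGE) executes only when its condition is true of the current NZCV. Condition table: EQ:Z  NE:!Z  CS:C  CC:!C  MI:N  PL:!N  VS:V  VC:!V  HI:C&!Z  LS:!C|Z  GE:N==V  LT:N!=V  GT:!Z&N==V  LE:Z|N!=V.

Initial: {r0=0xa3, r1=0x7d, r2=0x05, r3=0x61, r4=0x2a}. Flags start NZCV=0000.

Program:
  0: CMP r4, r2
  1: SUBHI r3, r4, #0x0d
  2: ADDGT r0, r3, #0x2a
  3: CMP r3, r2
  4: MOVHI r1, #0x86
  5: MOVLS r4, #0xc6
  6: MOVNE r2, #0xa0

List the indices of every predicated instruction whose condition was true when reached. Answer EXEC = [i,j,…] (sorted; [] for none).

EXEC = [1,2,4,6]

0: ✓ CMP  NZCV=0010
1: ✓ SUBHI  r3←0x1d
2: ✓ ADDGT  r0←0x47
3: ✓ CMP  NZCV=0010
4: ✓ MOVHI  r1←0x86
5: · MOVLS
6: ✓ MOVNE  r2←0xa0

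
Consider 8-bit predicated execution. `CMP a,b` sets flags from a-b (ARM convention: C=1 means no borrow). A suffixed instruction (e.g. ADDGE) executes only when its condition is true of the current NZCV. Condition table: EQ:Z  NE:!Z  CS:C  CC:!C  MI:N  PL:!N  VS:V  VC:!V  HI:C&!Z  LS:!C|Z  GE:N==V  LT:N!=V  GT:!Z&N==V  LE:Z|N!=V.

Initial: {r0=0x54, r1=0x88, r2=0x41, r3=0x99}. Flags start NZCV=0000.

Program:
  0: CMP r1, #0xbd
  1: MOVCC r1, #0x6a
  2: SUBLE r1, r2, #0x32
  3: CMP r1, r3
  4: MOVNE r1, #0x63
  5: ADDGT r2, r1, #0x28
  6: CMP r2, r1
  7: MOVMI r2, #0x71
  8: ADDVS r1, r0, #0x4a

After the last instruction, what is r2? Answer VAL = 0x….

VAL = 0x8b

[0] flags=1000 → (cmp)
[1] flags=1000 CC?T → r1=0x6a
[2] flags=1000 LE?T → r1=0x0f
[3] flags=0000 → (cmp)
[4] flags=0000 NE?T → r1=0x63
[5] flags=0000 GT?T → r2=0x8b
[6] flags=0011 → (cmp)
[7] flags=0011 MI?F → skip
[8] flags=0011 VS?T → r1=0x9e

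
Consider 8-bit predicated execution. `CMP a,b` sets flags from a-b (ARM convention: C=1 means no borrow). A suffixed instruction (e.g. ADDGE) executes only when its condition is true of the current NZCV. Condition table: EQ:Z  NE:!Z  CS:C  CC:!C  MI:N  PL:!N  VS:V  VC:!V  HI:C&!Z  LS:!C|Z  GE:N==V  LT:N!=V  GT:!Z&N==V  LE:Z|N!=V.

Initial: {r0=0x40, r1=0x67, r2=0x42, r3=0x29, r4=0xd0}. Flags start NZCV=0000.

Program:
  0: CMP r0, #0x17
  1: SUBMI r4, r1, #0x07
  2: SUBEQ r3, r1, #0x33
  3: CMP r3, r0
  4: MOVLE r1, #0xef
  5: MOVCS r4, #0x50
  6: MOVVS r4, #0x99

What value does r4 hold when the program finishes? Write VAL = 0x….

VAL = 0xd0

0: ✓ CMP  NZCV=0010
1: · SUBMI
2: · SUBEQ
3: ✓ CMP  NZCV=1000
4: ✓ MOVLE  r1←0xef
5: · MOVCS
6: · MOVVS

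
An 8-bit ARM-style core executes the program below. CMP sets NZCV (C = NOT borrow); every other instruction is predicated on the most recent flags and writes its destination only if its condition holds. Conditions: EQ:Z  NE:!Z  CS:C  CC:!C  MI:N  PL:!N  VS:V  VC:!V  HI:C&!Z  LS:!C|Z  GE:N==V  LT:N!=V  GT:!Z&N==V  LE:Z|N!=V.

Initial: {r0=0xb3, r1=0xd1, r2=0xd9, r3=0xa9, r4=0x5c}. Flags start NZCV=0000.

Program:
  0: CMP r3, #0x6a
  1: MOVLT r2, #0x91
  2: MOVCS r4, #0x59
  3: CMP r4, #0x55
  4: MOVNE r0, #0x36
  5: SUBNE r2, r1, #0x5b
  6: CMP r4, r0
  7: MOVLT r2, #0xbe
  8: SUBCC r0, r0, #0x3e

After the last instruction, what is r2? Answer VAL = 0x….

VAL = 0x76

0: ✓ CMP  NZCV=0011
1: ✓ MOVLT  r2←0x91
2: ✓ MOVCS  r4←0x59
3: ✓ CMP  NZCV=0010
4: ✓ MOVNE  r0←0x36
5: ✓ SUBNE  r2←0x76
6: ✓ CMP  NZCV=0010
7: · MOVLT
8: · SUBCC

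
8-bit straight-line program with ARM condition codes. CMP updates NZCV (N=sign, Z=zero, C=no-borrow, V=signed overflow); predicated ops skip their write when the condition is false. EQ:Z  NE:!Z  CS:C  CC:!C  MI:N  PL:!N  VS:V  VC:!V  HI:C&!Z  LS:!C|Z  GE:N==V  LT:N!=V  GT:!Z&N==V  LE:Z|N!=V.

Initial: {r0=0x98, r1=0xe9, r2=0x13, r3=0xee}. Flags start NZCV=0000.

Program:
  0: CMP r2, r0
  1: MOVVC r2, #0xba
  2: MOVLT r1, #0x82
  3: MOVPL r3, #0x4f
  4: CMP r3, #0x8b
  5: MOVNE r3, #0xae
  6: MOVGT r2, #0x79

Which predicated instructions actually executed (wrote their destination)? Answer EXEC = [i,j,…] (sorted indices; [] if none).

[0] flags=0000 → (cmp)
[1] flags=0000 VC?T → r2=0xba
[2] flags=0000 LT?F → skip
[3] flags=0000 PL?T → r3=0x4f
[4] flags=1001 → (cmp)
[5] flags=1001 NE?T → r3=0xae
[6] flags=1001 GT?T → r2=0x79

EXEC = [1,3,5,6]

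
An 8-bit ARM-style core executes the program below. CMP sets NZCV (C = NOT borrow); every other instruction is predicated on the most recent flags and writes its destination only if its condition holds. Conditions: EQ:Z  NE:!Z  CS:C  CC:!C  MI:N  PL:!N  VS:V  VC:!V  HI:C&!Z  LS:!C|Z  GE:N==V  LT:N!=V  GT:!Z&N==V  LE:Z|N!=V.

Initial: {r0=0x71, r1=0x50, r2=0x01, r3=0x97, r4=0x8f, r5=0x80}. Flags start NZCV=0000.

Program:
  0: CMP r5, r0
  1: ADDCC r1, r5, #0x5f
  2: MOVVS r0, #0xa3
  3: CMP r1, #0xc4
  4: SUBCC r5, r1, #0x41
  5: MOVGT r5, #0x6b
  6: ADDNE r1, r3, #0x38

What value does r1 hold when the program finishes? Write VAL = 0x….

VAL = 0xcf

0: ✓ CMP  NZCV=0011
1: · ADDCC
2: ✓ MOVVS  r0←0xa3
3: ✓ CMP  NZCV=1001
4: ✓ SUBCC  r5←0x0f
5: ✓ MOVGT  r5←0x6b
6: ✓ ADDNE  r1←0xcf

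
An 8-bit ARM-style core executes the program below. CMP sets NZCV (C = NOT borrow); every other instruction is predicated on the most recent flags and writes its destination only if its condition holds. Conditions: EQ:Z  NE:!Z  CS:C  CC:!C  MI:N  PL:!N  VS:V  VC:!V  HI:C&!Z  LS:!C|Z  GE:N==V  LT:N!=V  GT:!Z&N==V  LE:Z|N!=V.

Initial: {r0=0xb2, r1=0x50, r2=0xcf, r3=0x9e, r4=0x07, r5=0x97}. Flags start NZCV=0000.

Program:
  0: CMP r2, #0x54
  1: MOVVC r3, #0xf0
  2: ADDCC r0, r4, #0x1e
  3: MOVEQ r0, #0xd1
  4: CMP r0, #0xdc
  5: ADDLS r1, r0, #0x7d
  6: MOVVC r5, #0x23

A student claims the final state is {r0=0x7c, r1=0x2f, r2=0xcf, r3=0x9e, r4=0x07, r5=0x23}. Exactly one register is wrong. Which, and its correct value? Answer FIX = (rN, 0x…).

FIX = (r0, 0xb2)

0: ✓ CMP  NZCV=0011
1: · MOVVC
2: · ADDCC
3: · MOVEQ
4: ✓ CMP  NZCV=1000
5: ✓ ADDLS  r1←0x2f
6: ✓ MOVVC  r5←0x23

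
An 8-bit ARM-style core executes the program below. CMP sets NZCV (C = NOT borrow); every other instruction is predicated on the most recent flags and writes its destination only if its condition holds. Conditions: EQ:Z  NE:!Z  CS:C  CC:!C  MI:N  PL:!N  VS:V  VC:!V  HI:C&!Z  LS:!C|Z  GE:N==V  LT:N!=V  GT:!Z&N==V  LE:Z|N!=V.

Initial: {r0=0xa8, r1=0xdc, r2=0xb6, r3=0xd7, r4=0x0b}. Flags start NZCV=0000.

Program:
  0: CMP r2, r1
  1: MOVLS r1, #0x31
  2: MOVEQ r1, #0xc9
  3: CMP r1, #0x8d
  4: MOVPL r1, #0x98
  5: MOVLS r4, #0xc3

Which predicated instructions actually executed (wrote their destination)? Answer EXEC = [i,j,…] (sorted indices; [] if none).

[0] flags=1000 → (cmp)
[1] flags=1000 LS?T → r1=0x31
[2] flags=1000 EQ?F → skip
[3] flags=1001 → (cmp)
[4] flags=1001 PL?F → skip
[5] flags=1001 LS?T → r4=0xc3

EXEC = [1,5]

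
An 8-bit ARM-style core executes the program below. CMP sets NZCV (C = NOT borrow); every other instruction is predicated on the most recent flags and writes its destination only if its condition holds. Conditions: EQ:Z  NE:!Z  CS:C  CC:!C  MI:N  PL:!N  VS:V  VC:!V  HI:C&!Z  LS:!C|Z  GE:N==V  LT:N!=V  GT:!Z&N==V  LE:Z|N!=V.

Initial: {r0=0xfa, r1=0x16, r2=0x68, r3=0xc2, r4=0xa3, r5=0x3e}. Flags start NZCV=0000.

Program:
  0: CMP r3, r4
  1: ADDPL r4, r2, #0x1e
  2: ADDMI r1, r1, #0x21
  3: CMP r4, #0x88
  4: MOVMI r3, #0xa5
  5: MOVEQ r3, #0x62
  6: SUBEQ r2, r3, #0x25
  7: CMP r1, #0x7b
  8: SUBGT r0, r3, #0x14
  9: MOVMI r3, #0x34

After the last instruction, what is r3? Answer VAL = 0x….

VAL = 0x34

0: ✓ CMP  NZCV=0010
1: ✓ ADDPL  r4←0x86
2: · ADDMI
3: ✓ CMP  NZCV=1000
4: ✓ MOVMI  r3←0xa5
5: · MOVEQ
6: · SUBEQ
7: ✓ CMP  NZCV=1000
8: · SUBGT
9: ✓ MOVMI  r3←0x34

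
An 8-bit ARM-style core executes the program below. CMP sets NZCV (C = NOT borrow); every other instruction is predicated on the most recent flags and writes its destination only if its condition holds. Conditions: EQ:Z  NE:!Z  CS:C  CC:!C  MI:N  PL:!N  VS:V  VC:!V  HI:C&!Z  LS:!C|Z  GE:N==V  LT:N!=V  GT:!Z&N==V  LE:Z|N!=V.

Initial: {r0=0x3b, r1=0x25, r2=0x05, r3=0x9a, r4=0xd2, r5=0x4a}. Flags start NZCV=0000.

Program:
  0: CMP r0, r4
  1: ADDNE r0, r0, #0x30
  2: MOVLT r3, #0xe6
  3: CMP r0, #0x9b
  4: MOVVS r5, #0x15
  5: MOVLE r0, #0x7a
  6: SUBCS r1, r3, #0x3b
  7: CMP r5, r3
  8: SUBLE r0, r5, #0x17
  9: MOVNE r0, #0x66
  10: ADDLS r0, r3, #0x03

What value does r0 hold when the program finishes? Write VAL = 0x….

[0] flags=0000 → (cmp)
[1] flags=0000 NE?T → r0=0x6b
[2] flags=0000 LT?F → skip
[3] flags=1001 → (cmp)
[4] flags=1001 VS?T → r5=0x15
[5] flags=1001 LE?F → skip
[6] flags=1001 CS?F → skip
[7] flags=0000 → (cmp)
[8] flags=0000 LE?F → skip
[9] flags=0000 NE?T → r0=0x66
[10] flags=0000 LS?T → r0=0x9d

VAL = 0x9d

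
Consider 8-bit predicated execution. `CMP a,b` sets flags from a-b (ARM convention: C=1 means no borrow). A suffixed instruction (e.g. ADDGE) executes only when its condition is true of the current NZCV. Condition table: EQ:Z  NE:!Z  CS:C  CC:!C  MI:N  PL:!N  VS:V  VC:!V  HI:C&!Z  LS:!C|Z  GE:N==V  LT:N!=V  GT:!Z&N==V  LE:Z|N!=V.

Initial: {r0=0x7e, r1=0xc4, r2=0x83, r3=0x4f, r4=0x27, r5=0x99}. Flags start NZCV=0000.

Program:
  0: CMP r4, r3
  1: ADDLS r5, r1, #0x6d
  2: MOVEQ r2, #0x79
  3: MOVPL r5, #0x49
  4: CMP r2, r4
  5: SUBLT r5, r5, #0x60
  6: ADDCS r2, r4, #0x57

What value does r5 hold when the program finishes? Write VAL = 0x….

[0] flags=1000 → (cmp)
[1] flags=1000 LS?T → r5=0x31
[2] flags=1000 EQ?F → skip
[3] flags=1000 PL?F → skip
[4] flags=0011 → (cmp)
[5] flags=0011 LT?T → r5=0xd1
[6] flags=0011 CS?T → r2=0x7e

VAL = 0xd1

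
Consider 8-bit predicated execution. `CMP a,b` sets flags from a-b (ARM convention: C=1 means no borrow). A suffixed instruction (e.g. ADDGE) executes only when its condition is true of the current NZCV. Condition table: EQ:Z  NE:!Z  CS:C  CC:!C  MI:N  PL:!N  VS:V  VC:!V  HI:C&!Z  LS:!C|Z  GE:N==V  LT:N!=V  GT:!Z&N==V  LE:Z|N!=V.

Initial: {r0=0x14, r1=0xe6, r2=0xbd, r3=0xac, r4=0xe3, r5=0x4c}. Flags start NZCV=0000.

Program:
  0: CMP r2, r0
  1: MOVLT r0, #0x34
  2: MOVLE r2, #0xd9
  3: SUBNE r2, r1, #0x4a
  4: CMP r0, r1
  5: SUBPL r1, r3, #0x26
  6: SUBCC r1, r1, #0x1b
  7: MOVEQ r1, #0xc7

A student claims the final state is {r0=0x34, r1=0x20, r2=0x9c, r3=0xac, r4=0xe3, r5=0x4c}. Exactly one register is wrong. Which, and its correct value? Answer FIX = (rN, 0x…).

FIX = (r1, 0x6b)

0: ✓ CMP  NZCV=1010
1: ✓ MOVLT  r0←0x34
2: ✓ MOVLE  r2←0xd9
3: ✓ SUBNE  r2←0x9c
4: ✓ CMP  NZCV=0000
5: ✓ SUBPL  r1←0x86
6: ✓ SUBCC  r1←0x6b
7: · MOVEQ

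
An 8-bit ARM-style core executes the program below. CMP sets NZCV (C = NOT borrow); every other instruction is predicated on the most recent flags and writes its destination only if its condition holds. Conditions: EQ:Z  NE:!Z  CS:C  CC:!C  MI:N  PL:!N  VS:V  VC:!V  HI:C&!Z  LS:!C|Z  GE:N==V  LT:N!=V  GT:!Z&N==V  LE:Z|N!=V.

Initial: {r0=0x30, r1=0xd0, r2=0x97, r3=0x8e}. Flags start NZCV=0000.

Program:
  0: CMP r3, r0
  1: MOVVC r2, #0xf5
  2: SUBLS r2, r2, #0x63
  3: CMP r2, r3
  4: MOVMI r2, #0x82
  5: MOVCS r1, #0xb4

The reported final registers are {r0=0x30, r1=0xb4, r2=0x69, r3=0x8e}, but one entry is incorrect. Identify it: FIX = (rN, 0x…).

FIX = (r2, 0x97)

[0] flags=0011 → (cmp)
[1] flags=0011 VC?F → skip
[2] flags=0011 LS?F → skip
[3] flags=0010 → (cmp)
[4] flags=0010 MI?F → skip
[5] flags=0010 CS?T → r1=0xb4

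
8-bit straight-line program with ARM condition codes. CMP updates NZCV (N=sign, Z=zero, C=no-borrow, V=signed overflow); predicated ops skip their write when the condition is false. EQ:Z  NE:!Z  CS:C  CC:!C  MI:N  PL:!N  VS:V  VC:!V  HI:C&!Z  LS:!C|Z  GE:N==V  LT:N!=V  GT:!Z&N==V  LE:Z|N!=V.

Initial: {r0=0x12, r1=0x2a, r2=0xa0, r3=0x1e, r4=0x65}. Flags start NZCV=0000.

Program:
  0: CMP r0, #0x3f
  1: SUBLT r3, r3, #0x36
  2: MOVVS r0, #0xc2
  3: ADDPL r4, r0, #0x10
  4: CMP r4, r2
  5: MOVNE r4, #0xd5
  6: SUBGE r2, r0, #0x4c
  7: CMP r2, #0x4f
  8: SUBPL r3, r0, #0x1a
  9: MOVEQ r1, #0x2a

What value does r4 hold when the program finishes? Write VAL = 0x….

VAL = 0xd5

0: ✓ CMP  NZCV=1000
1: ✓ SUBLT  r3←0xe8
2: · MOVVS
3: · ADDPL
4: ✓ CMP  NZCV=1001
5: ✓ MOVNE  r4←0xd5
6: ✓ SUBGE  r2←0xc6
7: ✓ CMP  NZCV=0011
8: ✓ SUBPL  r3←0xf8
9: · MOVEQ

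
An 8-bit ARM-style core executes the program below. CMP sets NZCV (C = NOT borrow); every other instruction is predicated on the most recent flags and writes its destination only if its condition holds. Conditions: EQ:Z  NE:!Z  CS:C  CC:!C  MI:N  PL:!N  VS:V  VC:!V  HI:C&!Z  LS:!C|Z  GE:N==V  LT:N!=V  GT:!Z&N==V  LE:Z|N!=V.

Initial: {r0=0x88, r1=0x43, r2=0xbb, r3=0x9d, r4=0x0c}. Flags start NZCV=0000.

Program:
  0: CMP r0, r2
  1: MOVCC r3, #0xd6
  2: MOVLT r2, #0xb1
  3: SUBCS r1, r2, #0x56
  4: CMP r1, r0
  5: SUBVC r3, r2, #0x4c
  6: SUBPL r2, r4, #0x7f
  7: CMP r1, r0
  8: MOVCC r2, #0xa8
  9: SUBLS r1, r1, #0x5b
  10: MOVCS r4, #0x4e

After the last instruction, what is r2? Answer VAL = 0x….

VAL = 0xa8

[0] flags=1000 → (cmp)
[1] flags=1000 CC?T → r3=0xd6
[2] flags=1000 LT?T → r2=0xb1
[3] flags=1000 CS?F → skip
[4] flags=1001 → (cmp)
[5] flags=1001 VC?F → skip
[6] flags=1001 PL?F → skip
[7] flags=1001 → (cmp)
[8] flags=1001 CC?T → r2=0xa8
[9] flags=1001 LS?T → r1=0xe8
[10] flags=1001 CS?F → skip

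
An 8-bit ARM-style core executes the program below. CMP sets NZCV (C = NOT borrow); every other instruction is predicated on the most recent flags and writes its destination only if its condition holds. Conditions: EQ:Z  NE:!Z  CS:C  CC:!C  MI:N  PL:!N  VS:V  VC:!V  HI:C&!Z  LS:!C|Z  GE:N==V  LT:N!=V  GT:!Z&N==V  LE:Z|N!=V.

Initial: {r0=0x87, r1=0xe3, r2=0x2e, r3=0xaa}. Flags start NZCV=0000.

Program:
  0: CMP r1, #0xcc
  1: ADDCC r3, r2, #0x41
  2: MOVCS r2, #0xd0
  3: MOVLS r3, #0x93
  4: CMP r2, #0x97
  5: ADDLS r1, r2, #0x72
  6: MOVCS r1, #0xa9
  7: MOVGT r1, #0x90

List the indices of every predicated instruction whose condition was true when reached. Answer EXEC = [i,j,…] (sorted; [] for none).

[0] flags=0010 → (cmp)
[1] flags=0010 CC?F → skip
[2] flags=0010 CS?T → r2=0xd0
[3] flags=0010 LS?F → skip
[4] flags=0010 → (cmp)
[5] flags=0010 LS?F → skip
[6] flags=0010 CS?T → r1=0xa9
[7] flags=0010 GT?T → r1=0x90

EXEC = [2,6,7]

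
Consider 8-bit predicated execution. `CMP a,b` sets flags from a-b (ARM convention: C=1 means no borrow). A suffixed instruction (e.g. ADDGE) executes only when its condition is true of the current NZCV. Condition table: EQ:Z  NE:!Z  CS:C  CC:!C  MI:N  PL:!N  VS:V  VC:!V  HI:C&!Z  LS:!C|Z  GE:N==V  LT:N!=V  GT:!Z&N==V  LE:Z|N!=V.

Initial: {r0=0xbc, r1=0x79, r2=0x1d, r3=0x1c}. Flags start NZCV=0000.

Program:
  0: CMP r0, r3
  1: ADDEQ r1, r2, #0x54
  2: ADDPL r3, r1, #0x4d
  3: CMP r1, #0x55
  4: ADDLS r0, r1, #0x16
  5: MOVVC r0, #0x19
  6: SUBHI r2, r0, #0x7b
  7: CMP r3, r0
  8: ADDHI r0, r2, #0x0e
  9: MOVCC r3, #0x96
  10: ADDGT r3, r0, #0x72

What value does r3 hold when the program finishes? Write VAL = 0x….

0: ✓ CMP  NZCV=1010
1: · ADDEQ
2: · ADDPL
3: ✓ CMP  NZCV=0010
4: · ADDLS
5: ✓ MOVVC  r0←0x19
6: ✓ SUBHI  r2←0x9e
7: ✓ CMP  NZCV=0010
8: ✓ ADDHI  r0←0xac
9: · MOVCC
10: ✓ ADDGT  r3←0x1e

VAL = 0x1e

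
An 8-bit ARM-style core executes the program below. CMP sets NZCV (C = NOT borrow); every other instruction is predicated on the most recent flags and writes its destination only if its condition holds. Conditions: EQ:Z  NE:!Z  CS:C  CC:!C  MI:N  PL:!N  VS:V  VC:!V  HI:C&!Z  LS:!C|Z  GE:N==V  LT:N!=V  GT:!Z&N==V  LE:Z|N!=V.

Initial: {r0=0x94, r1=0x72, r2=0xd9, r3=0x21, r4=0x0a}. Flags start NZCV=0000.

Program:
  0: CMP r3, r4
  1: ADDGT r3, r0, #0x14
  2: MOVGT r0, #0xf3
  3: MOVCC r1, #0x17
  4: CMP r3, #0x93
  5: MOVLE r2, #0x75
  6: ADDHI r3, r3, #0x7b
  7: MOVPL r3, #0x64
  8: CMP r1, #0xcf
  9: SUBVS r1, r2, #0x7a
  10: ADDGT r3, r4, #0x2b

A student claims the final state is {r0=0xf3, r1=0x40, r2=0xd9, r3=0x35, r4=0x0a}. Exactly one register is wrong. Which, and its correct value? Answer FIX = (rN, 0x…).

FIX = (r1, 0x5f)

[0] flags=0010 → (cmp)
[1] flags=0010 GT?T → r3=0xa8
[2] flags=0010 GT?T → r0=0xf3
[3] flags=0010 CC?F → skip
[4] flags=0010 → (cmp)
[5] flags=0010 LE?F → skip
[6] flags=0010 HI?T → r3=0x23
[7] flags=0010 PL?T → r3=0x64
[8] flags=1001 → (cmp)
[9] flags=1001 VS?T → r1=0x5f
[10] flags=1001 GT?T → r3=0x35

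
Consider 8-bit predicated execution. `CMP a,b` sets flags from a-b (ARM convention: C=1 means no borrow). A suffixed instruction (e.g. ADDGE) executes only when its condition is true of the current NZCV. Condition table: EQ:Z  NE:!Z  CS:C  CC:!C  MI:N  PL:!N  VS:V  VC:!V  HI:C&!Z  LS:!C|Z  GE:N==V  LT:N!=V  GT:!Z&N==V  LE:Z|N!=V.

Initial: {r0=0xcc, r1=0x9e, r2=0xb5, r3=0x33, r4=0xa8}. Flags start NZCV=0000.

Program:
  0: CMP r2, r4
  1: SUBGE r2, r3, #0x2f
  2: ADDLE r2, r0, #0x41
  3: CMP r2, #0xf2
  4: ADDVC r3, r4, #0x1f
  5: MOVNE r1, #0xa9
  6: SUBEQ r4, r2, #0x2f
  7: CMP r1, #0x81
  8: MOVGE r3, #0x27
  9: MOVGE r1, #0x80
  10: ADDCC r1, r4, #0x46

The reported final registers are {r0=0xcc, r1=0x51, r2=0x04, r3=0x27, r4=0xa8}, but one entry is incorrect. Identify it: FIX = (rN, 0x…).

[0] flags=0010 → (cmp)
[1] flags=0010 GE?T → r2=0x04
[2] flags=0010 LE?F → skip
[3] flags=0000 → (cmp)
[4] flags=0000 VC?T → r3=0xc7
[5] flags=0000 NE?T → r1=0xa9
[6] flags=0000 EQ?F → skip
[7] flags=0010 → (cmp)
[8] flags=0010 GE?T → r3=0x27
[9] flags=0010 GE?T → r1=0x80
[10] flags=0010 CC?F → skip

FIX = (r1, 0x80)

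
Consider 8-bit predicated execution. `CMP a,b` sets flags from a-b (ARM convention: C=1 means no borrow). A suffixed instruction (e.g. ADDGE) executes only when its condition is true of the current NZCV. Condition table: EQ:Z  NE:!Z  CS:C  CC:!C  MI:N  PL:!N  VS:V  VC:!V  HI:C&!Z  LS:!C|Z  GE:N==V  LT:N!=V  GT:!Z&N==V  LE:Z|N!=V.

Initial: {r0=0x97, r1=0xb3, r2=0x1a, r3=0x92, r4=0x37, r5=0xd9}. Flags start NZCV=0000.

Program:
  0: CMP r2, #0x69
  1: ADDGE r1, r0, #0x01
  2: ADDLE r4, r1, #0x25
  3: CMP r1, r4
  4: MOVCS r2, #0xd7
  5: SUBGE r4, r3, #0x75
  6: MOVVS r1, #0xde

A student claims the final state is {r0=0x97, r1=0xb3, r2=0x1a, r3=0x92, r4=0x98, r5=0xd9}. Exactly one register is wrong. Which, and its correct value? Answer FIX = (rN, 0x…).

FIX = (r4, 0xd8)

0: ✓ CMP  NZCV=1000
1: · ADDGE
2: ✓ ADDLE  r4←0xd8
3: ✓ CMP  NZCV=1000
4: · MOVCS
5: · SUBGE
6: · MOVVS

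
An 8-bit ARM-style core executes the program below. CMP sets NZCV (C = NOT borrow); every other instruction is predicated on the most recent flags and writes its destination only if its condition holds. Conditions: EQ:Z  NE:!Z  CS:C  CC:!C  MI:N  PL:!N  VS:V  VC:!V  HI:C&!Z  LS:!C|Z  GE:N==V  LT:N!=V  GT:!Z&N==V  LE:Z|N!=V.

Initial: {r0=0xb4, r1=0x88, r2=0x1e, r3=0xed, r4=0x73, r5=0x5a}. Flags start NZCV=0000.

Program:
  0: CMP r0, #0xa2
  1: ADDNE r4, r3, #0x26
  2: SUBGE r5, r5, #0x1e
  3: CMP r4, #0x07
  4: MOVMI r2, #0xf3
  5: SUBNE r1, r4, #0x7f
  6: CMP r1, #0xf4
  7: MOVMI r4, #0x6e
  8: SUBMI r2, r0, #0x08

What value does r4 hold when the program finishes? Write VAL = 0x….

0: ✓ CMP  NZCV=0010
1: ✓ ADDNE  r4←0x13
2: ✓ SUBGE  r5←0x3c
3: ✓ CMP  NZCV=0010
4: · MOVMI
5: ✓ SUBNE  r1←0x94
6: ✓ CMP  NZCV=1000
7: ✓ MOVMI  r4←0x6e
8: ✓ SUBMI  r2←0xac

VAL = 0x6e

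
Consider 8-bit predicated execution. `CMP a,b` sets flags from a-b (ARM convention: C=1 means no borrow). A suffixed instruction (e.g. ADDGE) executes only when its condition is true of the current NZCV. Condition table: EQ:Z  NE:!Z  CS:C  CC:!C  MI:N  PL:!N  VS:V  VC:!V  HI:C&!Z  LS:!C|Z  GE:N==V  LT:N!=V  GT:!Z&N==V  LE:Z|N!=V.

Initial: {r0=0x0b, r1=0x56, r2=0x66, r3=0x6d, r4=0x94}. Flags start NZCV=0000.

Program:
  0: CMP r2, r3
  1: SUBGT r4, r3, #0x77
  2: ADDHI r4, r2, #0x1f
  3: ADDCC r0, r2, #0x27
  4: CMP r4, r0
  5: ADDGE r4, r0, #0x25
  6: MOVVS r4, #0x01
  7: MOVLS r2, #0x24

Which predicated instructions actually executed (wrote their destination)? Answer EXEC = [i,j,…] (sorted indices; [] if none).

[0] flags=1000 → (cmp)
[1] flags=1000 GT?F → skip
[2] flags=1000 HI?F → skip
[3] flags=1000 CC?T → r0=0x8d
[4] flags=0010 → (cmp)
[5] flags=0010 GE?T → r4=0xb2
[6] flags=0010 VS?F → skip
[7] flags=0010 LS?F → skip

EXEC = [3,5]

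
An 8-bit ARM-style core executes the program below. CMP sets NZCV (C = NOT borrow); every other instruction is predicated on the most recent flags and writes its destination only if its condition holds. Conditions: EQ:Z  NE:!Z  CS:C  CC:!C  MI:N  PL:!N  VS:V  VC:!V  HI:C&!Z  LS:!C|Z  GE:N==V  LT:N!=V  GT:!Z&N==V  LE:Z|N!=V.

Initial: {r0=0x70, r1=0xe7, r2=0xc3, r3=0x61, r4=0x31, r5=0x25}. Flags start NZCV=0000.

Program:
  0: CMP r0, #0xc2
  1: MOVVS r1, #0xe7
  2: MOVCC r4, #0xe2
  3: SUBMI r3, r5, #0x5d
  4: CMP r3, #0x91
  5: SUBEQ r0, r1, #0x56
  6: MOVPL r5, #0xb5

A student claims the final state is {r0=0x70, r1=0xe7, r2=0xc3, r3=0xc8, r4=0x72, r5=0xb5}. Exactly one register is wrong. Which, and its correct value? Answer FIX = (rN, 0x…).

FIX = (r4, 0xe2)

0: ✓ CMP  NZCV=1001
1: ✓ MOVVS  r1←0xe7
2: ✓ MOVCC  r4←0xe2
3: ✓ SUBMI  r3←0xc8
4: ✓ CMP  NZCV=0010
5: · SUBEQ
6: ✓ MOVPL  r5←0xb5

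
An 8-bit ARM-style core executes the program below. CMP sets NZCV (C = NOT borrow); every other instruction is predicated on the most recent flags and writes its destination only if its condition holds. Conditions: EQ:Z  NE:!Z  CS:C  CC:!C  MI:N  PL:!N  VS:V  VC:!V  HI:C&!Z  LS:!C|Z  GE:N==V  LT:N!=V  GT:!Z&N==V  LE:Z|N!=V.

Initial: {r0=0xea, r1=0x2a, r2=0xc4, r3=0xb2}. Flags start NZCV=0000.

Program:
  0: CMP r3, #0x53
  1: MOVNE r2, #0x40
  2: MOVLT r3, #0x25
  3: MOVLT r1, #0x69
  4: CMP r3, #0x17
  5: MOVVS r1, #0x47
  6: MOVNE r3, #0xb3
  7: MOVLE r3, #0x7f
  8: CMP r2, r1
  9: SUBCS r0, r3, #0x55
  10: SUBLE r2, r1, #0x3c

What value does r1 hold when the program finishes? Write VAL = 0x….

VAL = 0x69

[0] flags=0011 → (cmp)
[1] flags=0011 NE?T → r2=0x40
[2] flags=0011 LT?T → r3=0x25
[3] flags=0011 LT?T → r1=0x69
[4] flags=0010 → (cmp)
[5] flags=0010 VS?F → skip
[6] flags=0010 NE?T → r3=0xb3
[7] flags=0010 LE?F → skip
[8] flags=1000 → (cmp)
[9] flags=1000 CS?F → skip
[10] flags=1000 LE?T → r2=0x2d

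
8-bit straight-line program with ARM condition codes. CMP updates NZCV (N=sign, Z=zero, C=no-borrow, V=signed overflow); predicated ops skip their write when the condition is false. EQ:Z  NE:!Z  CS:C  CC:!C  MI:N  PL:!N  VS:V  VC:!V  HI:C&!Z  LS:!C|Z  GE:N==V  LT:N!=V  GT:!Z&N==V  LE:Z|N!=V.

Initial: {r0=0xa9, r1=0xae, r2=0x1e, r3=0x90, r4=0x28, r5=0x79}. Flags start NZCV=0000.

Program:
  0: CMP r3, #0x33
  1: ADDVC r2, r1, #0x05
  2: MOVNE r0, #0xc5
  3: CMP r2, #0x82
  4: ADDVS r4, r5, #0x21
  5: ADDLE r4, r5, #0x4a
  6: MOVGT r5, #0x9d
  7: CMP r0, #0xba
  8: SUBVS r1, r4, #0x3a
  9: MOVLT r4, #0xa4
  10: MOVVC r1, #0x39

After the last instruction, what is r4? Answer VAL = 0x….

0: ✓ CMP  NZCV=0011
1: · ADDVC
2: ✓ MOVNE  r0←0xc5
3: ✓ CMP  NZCV=1001
4: ✓ ADDVS  r4←0x9a
5: · ADDLE
6: ✓ MOVGT  r5←0x9d
7: ✓ CMP  NZCV=0010
8: · SUBVS
9: · MOVLT
10: ✓ MOVVC  r1←0x39

VAL = 0x9a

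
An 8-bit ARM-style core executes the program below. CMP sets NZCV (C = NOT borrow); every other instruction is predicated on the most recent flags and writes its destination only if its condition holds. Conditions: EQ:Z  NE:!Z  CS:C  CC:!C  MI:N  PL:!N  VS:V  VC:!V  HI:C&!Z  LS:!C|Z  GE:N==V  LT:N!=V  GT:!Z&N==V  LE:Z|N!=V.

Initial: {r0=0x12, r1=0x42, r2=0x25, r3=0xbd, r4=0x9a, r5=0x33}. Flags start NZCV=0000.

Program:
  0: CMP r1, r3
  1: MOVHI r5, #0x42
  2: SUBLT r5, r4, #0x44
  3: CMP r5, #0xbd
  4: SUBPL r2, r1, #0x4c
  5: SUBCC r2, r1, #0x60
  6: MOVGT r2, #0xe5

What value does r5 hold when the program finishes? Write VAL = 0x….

0: ✓ CMP  NZCV=1001
1: · MOVHI
2: · SUBLT
3: ✓ CMP  NZCV=0000
4: ✓ SUBPL  r2←0xf6
5: ✓ SUBCC  r2←0xe2
6: ✓ MOVGT  r2←0xe5

VAL = 0x33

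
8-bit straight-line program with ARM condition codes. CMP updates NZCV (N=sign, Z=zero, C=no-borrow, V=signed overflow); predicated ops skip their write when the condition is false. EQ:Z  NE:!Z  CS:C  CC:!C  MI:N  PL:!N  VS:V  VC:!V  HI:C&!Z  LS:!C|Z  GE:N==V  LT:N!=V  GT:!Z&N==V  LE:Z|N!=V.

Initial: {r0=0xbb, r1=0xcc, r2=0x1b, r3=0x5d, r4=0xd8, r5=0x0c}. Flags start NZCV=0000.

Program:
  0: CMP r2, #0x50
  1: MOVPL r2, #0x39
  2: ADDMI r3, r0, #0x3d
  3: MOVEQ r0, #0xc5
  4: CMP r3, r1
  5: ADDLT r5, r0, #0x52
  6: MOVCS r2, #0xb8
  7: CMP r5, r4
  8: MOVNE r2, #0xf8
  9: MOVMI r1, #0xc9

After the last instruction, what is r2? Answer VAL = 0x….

VAL = 0xf8

[0] flags=1000 → (cmp)
[1] flags=1000 PL?F → skip
[2] flags=1000 MI?T → r3=0xf8
[3] flags=1000 EQ?F → skip
[4] flags=0010 → (cmp)
[5] flags=0010 LT?F → skip
[6] flags=0010 CS?T → r2=0xb8
[7] flags=0000 → (cmp)
[8] flags=0000 NE?T → r2=0xf8
[9] flags=0000 MI?F → skip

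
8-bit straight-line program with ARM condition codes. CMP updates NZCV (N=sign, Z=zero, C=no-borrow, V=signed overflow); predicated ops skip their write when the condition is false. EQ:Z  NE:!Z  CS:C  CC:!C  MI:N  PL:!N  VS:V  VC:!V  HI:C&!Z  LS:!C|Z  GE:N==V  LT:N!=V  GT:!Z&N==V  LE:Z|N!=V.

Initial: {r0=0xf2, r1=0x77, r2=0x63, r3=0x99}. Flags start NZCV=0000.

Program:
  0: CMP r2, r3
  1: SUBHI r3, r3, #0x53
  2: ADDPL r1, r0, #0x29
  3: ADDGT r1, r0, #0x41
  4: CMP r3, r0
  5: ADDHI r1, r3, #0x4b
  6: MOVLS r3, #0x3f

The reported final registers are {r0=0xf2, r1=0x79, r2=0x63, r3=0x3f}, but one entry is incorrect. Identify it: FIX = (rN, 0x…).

0: ✓ CMP  NZCV=1001
1: · SUBHI
2: · ADDPL
3: ✓ ADDGT  r1←0x33
4: ✓ CMP  NZCV=1000
5: · ADDHI
6: ✓ MOVLS  r3←0x3f

FIX = (r1, 0x33)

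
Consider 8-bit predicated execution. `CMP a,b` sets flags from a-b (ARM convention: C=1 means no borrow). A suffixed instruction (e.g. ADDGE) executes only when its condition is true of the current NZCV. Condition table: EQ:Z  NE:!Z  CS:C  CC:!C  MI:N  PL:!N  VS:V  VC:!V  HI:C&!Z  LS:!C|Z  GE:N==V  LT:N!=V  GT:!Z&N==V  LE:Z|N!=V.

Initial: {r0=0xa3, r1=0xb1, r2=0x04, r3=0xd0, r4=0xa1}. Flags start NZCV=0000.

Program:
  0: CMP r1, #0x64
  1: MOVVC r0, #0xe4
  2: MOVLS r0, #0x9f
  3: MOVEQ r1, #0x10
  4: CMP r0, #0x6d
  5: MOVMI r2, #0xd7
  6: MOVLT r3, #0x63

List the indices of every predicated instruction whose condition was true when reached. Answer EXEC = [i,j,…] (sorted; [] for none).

EXEC = [6]

0: ✓ CMP  NZCV=0011
1: · MOVVC
2: · MOVLS
3: · MOVEQ
4: ✓ CMP  NZCV=0011
5: · MOVMI
6: ✓ MOVLT  r3←0x63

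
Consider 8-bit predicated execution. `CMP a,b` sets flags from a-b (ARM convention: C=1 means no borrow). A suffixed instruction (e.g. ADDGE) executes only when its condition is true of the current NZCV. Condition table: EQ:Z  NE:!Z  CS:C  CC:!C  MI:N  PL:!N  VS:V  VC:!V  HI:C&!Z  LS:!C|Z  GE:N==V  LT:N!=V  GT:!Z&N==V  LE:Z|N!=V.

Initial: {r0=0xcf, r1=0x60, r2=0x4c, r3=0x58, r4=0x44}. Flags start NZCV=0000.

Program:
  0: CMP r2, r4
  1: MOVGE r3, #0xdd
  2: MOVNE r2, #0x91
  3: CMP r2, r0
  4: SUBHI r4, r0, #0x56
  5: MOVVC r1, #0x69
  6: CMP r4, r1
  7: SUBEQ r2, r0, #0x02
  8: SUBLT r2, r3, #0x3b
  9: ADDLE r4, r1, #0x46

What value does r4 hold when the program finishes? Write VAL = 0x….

[0] flags=0010 → (cmp)
[1] flags=0010 GE?T → r3=0xdd
[2] flags=0010 NE?T → r2=0x91
[3] flags=1000 → (cmp)
[4] flags=1000 HI?F → skip
[5] flags=1000 VC?T → r1=0x69
[6] flags=1000 → (cmp)
[7] flags=1000 EQ?F → skip
[8] flags=1000 LT?T → r2=0xa2
[9] flags=1000 LE?T → r4=0xaf

VAL = 0xaf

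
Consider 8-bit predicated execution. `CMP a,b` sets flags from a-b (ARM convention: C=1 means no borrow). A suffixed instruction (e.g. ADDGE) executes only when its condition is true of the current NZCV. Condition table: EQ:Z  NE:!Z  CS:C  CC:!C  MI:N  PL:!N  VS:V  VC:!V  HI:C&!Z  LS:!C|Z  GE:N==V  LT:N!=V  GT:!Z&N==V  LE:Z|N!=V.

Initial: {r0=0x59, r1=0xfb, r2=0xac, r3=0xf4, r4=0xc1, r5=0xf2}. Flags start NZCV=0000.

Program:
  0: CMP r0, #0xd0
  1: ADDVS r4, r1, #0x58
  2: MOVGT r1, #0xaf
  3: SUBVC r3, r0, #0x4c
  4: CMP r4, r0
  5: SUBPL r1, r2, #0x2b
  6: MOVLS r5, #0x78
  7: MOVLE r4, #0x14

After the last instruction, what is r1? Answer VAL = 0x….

[0] flags=1001 → (cmp)
[1] flags=1001 VS?T → r4=0x53
[2] flags=1001 GT?T → r1=0xaf
[3] flags=1001 VC?F → skip
[4] flags=1000 → (cmp)
[5] flags=1000 PL?F → skip
[6] flags=1000 LS?T → r5=0x78
[7] flags=1000 LE?T → r4=0x14

VAL = 0xaf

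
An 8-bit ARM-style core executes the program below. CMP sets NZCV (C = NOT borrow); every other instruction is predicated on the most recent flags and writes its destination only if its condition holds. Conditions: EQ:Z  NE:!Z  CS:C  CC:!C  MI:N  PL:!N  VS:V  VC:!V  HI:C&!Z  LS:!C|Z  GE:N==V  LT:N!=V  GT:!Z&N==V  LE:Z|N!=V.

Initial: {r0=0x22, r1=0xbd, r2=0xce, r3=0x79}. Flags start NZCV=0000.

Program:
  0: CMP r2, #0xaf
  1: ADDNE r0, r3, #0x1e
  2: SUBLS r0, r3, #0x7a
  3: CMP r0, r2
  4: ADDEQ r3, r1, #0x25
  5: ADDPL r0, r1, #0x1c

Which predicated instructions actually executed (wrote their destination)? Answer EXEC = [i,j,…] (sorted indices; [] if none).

EXEC = [1]

[0] flags=0010 → (cmp)
[1] flags=0010 NE?T → r0=0x97
[2] flags=0010 LS?F → skip
[3] flags=1000 → (cmp)
[4] flags=1000 EQ?F → skip
[5] flags=1000 PL?F → skip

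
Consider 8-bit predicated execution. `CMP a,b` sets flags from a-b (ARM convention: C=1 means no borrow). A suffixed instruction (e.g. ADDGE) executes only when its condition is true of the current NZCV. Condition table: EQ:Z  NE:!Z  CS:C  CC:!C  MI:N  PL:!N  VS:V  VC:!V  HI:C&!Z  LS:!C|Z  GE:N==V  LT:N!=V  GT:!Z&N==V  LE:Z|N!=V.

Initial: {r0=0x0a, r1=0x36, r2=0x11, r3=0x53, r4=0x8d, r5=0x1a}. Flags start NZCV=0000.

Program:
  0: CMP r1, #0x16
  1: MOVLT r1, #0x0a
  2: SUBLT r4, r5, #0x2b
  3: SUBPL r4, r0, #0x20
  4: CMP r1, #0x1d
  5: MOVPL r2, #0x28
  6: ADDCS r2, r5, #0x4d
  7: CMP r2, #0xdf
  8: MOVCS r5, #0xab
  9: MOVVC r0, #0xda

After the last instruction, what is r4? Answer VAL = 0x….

0: ✓ CMP  NZCV=0010
1: · MOVLT
2: · SUBLT
3: ✓ SUBPL  r4←0xea
4: ✓ CMP  NZCV=0010
5: ✓ MOVPL  r2←0x28
6: ✓ ADDCS  r2←0x67
7: ✓ CMP  NZCV=1001
8: · MOVCS
9: · MOVVC

VAL = 0xea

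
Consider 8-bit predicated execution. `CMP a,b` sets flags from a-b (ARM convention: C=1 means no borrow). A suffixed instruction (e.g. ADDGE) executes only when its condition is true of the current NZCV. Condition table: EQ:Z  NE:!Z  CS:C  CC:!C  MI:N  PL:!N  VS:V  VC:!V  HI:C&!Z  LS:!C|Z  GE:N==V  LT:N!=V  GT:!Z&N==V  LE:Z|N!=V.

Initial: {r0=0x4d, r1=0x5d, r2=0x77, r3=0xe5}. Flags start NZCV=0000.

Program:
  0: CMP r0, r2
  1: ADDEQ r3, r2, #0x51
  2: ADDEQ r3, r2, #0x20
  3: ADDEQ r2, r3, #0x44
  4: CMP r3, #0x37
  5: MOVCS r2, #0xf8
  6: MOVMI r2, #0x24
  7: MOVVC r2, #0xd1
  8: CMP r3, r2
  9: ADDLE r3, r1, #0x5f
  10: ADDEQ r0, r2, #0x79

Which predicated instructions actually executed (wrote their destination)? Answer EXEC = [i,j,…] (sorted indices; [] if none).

EXEC = [5,6,7]

[0] flags=1000 → (cmp)
[1] flags=1000 EQ?F → skip
[2] flags=1000 EQ?F → skip
[3] flags=1000 EQ?F → skip
[4] flags=1010 → (cmp)
[5] flags=1010 CS?T → r2=0xf8
[6] flags=1010 MI?T → r2=0x24
[7] flags=1010 VC?T → r2=0xd1
[8] flags=0010 → (cmp)
[9] flags=0010 LE?F → skip
[10] flags=0010 EQ?F → skip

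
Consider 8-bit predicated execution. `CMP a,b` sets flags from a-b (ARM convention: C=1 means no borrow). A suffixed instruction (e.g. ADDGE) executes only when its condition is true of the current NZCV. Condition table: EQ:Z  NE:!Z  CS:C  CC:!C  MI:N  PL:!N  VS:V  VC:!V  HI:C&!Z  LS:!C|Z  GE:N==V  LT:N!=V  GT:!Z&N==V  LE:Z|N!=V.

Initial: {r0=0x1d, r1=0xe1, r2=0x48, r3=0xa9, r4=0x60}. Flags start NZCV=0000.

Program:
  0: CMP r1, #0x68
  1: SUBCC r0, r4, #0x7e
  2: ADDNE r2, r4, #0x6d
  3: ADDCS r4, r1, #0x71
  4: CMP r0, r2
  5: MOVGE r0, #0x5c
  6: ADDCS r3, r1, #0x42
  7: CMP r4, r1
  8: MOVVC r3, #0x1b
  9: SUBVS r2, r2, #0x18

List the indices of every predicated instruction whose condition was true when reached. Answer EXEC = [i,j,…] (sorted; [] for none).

EXEC = [2,3,5,8]

[0] flags=0011 → (cmp)
[1] flags=0011 CC?F → skip
[2] flags=0011 NE?T → r2=0xcd
[3] flags=0011 CS?T → r4=0x52
[4] flags=0000 → (cmp)
[5] flags=0000 GE?T → r0=0x5c
[6] flags=0000 CS?F → skip
[7] flags=0000 → (cmp)
[8] flags=0000 VC?T → r3=0x1b
[9] flags=0000 VS?F → skip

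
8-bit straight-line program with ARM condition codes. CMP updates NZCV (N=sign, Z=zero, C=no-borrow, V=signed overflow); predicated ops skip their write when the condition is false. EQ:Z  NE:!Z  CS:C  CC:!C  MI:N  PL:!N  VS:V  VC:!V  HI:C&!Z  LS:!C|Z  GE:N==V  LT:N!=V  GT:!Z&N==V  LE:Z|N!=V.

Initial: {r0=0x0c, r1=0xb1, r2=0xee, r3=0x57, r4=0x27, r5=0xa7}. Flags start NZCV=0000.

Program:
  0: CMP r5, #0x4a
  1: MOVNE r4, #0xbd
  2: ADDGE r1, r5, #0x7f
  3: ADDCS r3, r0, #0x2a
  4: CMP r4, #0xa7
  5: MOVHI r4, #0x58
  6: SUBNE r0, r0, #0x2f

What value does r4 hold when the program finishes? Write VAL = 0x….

0: ✓ CMP  NZCV=0011
1: ✓ MOVNE  r4←0xbd
2: · ADDGE
3: ✓ ADDCS  r3←0x36
4: ✓ CMP  NZCV=0010
5: ✓ MOVHI  r4←0x58
6: ✓ SUBNE  r0←0xdd

VAL = 0x58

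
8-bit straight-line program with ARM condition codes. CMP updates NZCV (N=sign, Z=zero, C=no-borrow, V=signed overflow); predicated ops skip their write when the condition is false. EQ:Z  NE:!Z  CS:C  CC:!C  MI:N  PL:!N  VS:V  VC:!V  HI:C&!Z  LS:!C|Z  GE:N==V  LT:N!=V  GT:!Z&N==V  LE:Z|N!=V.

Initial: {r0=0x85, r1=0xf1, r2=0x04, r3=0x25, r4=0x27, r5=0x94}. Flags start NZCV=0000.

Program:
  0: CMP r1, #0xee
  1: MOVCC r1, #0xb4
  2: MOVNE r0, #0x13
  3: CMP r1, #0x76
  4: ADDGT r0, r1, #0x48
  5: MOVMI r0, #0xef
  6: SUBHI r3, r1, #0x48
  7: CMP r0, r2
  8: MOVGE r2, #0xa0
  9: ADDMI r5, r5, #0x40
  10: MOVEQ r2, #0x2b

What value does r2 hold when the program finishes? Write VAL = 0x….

VAL = 0xa0

0: ✓ CMP  NZCV=0010
1: · MOVCC
2: ✓ MOVNE  r0←0x13
3: ✓ CMP  NZCV=0011
4: · ADDGT
5: · MOVMI
6: ✓ SUBHI  r3←0xa9
7: ✓ CMP  NZCV=0010
8: ✓ MOVGE  r2←0xa0
9: · ADDMI
10: · MOVEQ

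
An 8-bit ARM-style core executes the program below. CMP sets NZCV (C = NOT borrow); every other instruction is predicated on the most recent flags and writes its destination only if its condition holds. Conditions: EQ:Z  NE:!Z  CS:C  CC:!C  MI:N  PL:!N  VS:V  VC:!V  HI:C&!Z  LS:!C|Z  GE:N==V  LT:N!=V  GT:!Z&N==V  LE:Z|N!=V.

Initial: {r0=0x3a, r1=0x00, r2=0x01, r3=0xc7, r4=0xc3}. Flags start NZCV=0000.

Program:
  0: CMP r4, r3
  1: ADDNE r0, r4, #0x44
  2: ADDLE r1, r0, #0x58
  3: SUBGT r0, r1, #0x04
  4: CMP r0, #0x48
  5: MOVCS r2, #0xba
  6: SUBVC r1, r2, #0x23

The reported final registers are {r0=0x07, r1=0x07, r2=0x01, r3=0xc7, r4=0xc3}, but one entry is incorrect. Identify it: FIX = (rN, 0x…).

[0] flags=1000 → (cmp)
[1] flags=1000 NE?T → r0=0x07
[2] flags=1000 LE?T → r1=0x5f
[3] flags=1000 GT?F → skip
[4] flags=1000 → (cmp)
[5] flags=1000 CS?F → skip
[6] flags=1000 VC?T → r1=0xde

FIX = (r1, 0xde)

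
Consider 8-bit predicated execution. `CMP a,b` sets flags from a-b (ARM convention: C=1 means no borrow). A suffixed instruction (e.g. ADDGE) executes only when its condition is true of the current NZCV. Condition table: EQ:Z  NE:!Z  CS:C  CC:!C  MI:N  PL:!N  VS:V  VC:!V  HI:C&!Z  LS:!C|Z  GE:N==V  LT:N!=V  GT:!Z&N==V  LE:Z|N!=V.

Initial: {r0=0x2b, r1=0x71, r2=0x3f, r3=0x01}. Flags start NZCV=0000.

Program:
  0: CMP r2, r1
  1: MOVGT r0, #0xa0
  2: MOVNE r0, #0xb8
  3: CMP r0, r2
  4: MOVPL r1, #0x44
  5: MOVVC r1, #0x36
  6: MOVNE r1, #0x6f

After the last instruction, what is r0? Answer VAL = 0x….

[0] flags=1000 → (cmp)
[1] flags=1000 GT?F → skip
[2] flags=1000 NE?T → r0=0xb8
[3] flags=0011 → (cmp)
[4] flags=0011 PL?T → r1=0x44
[5] flags=0011 VC?F → skip
[6] flags=0011 NE?T → r1=0x6f

VAL = 0xb8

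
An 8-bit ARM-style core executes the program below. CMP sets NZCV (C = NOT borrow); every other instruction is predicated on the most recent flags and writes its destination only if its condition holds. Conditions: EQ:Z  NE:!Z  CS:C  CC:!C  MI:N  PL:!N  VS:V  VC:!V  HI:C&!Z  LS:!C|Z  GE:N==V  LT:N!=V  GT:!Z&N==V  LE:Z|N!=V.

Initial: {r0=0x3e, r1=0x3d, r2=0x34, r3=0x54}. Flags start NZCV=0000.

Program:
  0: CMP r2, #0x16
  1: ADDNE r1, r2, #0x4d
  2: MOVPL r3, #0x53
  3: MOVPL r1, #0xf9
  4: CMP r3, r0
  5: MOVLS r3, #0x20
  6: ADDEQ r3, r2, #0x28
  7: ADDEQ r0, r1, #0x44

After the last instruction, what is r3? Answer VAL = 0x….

VAL = 0x53

0: ✓ CMP  NZCV=0010
1: ✓ ADDNE  r1←0x81
2: ✓ MOVPL  r3←0x53
3: ✓ MOVPL  r1←0xf9
4: ✓ CMP  NZCV=0010
5: · MOVLS
6: · ADDEQ
7: · ADDEQ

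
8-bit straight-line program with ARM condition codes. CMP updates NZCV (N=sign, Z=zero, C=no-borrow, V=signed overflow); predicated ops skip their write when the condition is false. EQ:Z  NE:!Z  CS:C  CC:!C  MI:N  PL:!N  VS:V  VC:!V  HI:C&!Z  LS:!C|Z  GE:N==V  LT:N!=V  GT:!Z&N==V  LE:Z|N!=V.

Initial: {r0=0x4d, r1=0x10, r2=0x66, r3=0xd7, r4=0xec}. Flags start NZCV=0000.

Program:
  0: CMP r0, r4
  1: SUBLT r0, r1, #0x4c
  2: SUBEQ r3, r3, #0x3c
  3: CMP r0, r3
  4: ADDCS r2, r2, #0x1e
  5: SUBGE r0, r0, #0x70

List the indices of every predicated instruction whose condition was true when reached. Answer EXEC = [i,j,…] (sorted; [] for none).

EXEC = [5]

[0] flags=0000 → (cmp)
[1] flags=0000 LT?F → skip
[2] flags=0000 EQ?F → skip
[3] flags=0000 → (cmp)
[4] flags=0000 CS?F → skip
[5] flags=0000 GE?T → r0=0xdd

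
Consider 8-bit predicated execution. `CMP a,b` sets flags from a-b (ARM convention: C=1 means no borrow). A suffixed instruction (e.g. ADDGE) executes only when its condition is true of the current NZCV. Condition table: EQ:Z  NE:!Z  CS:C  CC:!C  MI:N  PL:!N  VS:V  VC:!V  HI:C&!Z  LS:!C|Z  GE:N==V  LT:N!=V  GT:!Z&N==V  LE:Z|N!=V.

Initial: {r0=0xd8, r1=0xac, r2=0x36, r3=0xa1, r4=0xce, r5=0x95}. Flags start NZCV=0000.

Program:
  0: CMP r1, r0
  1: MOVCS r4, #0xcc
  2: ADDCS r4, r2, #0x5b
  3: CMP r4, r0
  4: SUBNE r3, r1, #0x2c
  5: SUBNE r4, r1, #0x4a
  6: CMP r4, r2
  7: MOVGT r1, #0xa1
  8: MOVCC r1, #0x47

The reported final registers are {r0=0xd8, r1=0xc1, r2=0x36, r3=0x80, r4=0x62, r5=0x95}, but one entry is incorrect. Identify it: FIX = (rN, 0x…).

[0] flags=1000 → (cmp)
[1] flags=1000 CS?F → skip
[2] flags=1000 CS?F → skip
[3] flags=1000 → (cmp)
[4] flags=1000 NE?T → r3=0x80
[5] flags=1000 NE?T → r4=0x62
[6] flags=0010 → (cmp)
[7] flags=0010 GT?T → r1=0xa1
[8] flags=0010 CC?F → skip

FIX = (r1, 0xa1)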